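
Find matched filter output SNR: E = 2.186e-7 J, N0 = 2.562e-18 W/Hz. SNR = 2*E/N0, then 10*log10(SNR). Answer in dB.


SNR_lin = 2 * 2.186e-7 / 2.562e-18 = 1.706e11
SNR_dB = 10*log10(1.706e11) = 112.3 dB

112.3 dB


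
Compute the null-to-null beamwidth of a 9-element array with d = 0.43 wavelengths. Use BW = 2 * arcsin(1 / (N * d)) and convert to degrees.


1/(N*d) = 1/(9*0.43) = 0.258398
BW = 2*arcsin(0.258398) = 30.0 degrees

30.0 degrees


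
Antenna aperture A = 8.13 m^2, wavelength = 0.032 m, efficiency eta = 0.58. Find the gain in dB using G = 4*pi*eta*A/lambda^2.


G_linear = 4*pi*0.58*8.13/0.032^2 = 57866.66
G_dB = 10*log10(57866.66) = 47.6 dB

47.6 dB


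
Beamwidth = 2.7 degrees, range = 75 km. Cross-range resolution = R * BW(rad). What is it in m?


BW_rad = 0.04712389
CR = 75000 * 0.04712389 = 3534.3 m

3534.3 m


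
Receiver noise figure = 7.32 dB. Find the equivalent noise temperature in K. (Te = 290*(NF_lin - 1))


NF_lin = 10^(7.32/10) = 5.395106
Te = 290 * (5.395106 - 1) = 1274.6 K

1274.6 K


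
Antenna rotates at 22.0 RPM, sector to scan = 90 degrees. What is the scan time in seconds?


t = 90 / (22.0 * 360) * 60 = 0.68 s

0.68 s


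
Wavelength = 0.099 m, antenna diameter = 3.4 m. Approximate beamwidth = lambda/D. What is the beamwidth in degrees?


BW_rad = 0.099 / 3.4 = 0.029118
BW_deg = 1.67 degrees

1.67 degrees


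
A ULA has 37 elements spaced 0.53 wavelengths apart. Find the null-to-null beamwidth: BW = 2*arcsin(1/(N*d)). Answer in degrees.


1/(N*d) = 1/(37*0.53) = 0.050994
BW = 2*arcsin(0.050994) = 5.8 degrees

5.8 degrees


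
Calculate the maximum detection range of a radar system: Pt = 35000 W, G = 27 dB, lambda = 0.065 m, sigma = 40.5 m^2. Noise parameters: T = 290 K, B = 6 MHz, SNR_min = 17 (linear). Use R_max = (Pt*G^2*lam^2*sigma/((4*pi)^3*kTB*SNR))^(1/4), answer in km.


G_lin = 10^(27/10) = 501.187234
R^4 = 35000 * 501.187234^2 * 0.065^2 * 40.5 / ((4*pi)^3 * 1.38e-23 * 290 * 6000000.0 * 17)
R^4 = 1.85713e18 m^4
R_max = (1.85713e18)^(1/4) = 36915.7 m = 36.9 km

36.9 km


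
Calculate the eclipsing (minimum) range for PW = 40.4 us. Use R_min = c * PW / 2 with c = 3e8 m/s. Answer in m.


R_min = 3e8 * 40.4e-6 / 2 = 6060.0 m

6060.0 m


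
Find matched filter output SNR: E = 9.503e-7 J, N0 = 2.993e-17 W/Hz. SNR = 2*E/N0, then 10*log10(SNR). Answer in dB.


SNR_lin = 2 * 9.503e-7 / 2.993e-17 = 6.35e10
SNR_dB = 10*log10(6.35e10) = 108.0 dB

108.0 dB


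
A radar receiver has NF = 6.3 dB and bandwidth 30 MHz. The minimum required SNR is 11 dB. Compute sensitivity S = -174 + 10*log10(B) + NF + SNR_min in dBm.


10*log10(30000000.0) = 74.77
S = -174 + 74.77 + 6.3 + 11 = -81.9 dBm

-81.9 dBm


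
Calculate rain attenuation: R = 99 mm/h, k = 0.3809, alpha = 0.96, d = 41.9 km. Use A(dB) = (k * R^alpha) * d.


gamma = 0.3809 * 99^0.96 = 31.377675 dB/km
A = 31.377675 * 41.9 = 1314.72 dB

1314.72 dB


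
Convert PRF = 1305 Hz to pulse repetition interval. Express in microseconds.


PRI = 1/1305 = 0.0007662835 s = 766.3 us

766.3 us


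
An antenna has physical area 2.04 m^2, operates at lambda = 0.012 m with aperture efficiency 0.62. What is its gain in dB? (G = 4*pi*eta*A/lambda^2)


G_linear = 4*pi*0.62*2.04/0.012^2 = 110374.62
G_dB = 10*log10(110374.62) = 50.4 dB

50.4 dB


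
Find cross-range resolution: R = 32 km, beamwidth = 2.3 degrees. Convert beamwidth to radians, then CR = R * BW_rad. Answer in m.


BW_rad = 0.040142573
CR = 32000 * 0.040142573 = 1284.6 m

1284.6 m


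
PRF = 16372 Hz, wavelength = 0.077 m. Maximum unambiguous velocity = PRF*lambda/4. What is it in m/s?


V_ua = 16372 * 0.077 / 4 = 315.2 m/s

315.2 m/s


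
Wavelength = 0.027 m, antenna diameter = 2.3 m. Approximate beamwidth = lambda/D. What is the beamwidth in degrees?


BW_rad = 0.027 / 2.3 = 0.011739
BW_deg = 0.67 degrees

0.67 degrees


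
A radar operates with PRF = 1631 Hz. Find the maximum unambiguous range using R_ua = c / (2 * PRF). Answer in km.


R_ua = 3e8 / (2 * 1631) = 91968.1 m = 92.0 km

92.0 km


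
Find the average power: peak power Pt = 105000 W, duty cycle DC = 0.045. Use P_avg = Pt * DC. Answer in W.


P_avg = 105000 * 0.045 = 4725.0 W

4725.0 W


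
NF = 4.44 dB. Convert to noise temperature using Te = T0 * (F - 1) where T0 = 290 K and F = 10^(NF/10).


NF_lin = 10^(4.44/10) = 2.779713
Te = 290 * (2.779713 - 1) = 516.1 K

516.1 K


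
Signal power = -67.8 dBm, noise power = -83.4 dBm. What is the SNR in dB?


SNR = -67.8 - (-83.4) = 15.6 dB

15.6 dB


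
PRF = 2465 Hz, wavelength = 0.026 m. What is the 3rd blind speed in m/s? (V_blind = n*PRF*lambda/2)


V_blind = 3 * 2465 * 0.026 / 2 = 96.1 m/s

96.1 m/s


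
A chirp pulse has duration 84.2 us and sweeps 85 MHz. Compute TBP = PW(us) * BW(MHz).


TBP = 84.2 * 85 = 7157.0

7157.0


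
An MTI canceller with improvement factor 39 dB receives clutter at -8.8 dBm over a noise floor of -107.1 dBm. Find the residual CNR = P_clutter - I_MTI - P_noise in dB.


CNR = -8.8 - 39 - (-107.1) = 59.3 dB

59.3 dB


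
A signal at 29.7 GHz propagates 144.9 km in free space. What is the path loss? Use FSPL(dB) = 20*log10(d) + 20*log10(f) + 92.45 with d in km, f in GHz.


20*log10(144.9) = 43.22
20*log10(29.7) = 29.46
FSPL = 165.1 dB

165.1 dB


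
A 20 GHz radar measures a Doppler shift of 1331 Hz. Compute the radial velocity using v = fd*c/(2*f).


v = 1331 * 3e8 / (2 * 20000000000.0) = 10.0 m/s

10.0 m/s


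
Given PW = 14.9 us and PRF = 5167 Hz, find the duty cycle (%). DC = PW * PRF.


DC = 14.9e-6 * 5167 * 100 = 7.7%

7.7%


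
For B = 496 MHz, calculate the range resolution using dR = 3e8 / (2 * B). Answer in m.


dR = 3e8 / (2 * 496000000.0) = 0.3 m

0.3 m


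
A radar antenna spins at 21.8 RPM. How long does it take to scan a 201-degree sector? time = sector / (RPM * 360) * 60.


t = 201 / (21.8 * 360) * 60 = 1.54 s

1.54 s


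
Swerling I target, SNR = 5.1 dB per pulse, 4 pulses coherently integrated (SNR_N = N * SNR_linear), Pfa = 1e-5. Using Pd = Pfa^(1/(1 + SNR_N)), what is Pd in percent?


SNR_lin = 10^(5.1/10) = 3.23594
SNR_N = 4 * 3.23594 = 12.94376
1/(1 + SNR_N) = 1/13.94376 = 0.0717167
Pd = (1e-5)^0.0717167 = 0.43794
Pd = 43.8%

43.8%


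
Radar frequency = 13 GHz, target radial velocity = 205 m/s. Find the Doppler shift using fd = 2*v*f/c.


fd = 2 * 205 * 13000000000.0 / 3e8 = 17766.7 Hz

17766.7 Hz


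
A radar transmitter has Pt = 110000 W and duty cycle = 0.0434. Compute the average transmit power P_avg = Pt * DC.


P_avg = 110000 * 0.0434 = 4774.0 W

4774.0 W


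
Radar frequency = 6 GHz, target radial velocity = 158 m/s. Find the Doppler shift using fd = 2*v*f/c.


fd = 2 * 158 * 6000000000.0 / 3e8 = 6320.0 Hz

6320.0 Hz


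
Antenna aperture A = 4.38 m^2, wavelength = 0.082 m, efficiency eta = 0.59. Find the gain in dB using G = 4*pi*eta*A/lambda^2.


G_linear = 4*pi*0.59*4.38/0.082^2 = 4829.57
G_dB = 10*log10(4829.57) = 36.8 dB

36.8 dB


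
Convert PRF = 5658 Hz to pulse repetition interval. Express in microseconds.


PRI = 1/5658 = 0.0001767409 s = 176.7 us

176.7 us


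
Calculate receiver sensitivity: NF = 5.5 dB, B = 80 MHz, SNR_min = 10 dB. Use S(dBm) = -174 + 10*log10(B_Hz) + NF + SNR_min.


10*log10(80000000.0) = 79.03
S = -174 + 79.03 + 5.5 + 10 = -79.5 dBm

-79.5 dBm


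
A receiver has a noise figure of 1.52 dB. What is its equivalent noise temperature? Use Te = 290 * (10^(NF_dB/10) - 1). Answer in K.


NF_lin = 10^(1.52/10) = 1.419058
Te = 290 * (1.419058 - 1) = 121.5 K

121.5 K


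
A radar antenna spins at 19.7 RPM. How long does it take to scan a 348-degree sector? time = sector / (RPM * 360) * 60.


t = 348 / (19.7 * 360) * 60 = 2.94 s

2.94 s


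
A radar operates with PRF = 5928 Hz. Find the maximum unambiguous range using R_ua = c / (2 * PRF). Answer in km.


R_ua = 3e8 / (2 * 5928) = 25303.6 m = 25.3 km

25.3 km


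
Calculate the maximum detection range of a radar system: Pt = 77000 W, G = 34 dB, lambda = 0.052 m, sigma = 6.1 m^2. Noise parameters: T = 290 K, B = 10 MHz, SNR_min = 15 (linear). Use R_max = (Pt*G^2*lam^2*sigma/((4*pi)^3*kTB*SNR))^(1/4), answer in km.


G_lin = 10^(34/10) = 2511.886432
R^4 = 77000 * 2511.886432^2 * 0.052^2 * 6.1 / ((4*pi)^3 * 1.38e-23 * 290 * 10000000.0 * 15)
R^4 = 6.72712e18 m^4
R_max = (6.72712e18)^(1/4) = 50928.1 m = 50.9 km

50.9 km


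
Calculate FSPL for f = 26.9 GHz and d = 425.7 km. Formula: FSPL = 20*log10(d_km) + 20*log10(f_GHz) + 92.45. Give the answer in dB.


20*log10(425.7) = 52.58
20*log10(26.9) = 28.6
FSPL = 173.6 dB

173.6 dB


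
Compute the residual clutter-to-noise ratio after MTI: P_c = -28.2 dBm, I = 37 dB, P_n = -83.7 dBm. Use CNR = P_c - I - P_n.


CNR = -28.2 - 37 - (-83.7) = 18.5 dB

18.5 dB


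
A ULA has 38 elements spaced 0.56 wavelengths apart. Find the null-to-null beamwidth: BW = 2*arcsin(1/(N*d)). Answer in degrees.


1/(N*d) = 1/(38*0.56) = 0.046992
BW = 2*arcsin(0.046992) = 5.4 degrees

5.4 degrees


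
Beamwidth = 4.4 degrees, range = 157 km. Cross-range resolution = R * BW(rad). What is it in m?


BW_rad = 0.076794487
CR = 157000 * 0.076794487 = 12056.7 m

12056.7 m


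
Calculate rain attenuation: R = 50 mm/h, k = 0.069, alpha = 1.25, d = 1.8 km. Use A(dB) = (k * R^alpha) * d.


gamma = 0.069 * 50^1.25 = 9.17406 dB/km
A = 9.17406 * 1.8 = 16.51 dB

16.51 dB


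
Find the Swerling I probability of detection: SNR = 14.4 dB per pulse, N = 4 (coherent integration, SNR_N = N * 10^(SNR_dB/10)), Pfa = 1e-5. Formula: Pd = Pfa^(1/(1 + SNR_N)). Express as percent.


SNR_lin = 10^(14.4/10) = 27.54229
SNR_N = 4 * 27.54229 = 110.16916
1/(1 + SNR_N) = 1/111.16916 = 0.0089953
Pd = (1e-5)^0.0089953 = 0.90162
Pd = 90.2%

90.2%


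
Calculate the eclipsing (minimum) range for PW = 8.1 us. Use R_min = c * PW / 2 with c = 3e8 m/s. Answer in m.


R_min = 3e8 * 8.1e-6 / 2 = 1215.0 m

1215.0 m


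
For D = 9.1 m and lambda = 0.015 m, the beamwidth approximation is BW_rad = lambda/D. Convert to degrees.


BW_rad = 0.015 / 9.1 = 0.001648
BW_deg = 0.09 degrees

0.09 degrees


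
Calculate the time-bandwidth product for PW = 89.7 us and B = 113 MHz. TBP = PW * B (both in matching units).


TBP = 89.7 * 113 = 10136.1

10136.1


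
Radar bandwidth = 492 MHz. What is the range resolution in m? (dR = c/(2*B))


dR = 3e8 / (2 * 492000000.0) = 0.3 m

0.3 m


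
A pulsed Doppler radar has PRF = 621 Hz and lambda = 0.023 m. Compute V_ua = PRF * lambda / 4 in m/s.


V_ua = 621 * 0.023 / 4 = 3.6 m/s

3.6 m/s


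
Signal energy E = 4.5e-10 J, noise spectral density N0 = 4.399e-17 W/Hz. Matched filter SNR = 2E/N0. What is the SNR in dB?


SNR_lin = 2 * 4.5e-10 / 4.399e-17 = 2.046e7
SNR_dB = 10*log10(2.046e7) = 73.1 dB

73.1 dB


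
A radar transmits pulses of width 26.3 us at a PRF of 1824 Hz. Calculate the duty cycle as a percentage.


DC = 26.3e-6 * 1824 * 100 = 4.8%

4.8%


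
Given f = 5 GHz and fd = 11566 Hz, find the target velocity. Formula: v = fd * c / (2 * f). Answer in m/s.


v = 11566 * 3e8 / (2 * 5000000000.0) = 347.0 m/s

347.0 m/s


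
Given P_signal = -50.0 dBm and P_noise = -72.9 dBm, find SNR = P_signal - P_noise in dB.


SNR = -50.0 - (-72.9) = 22.9 dB

22.9 dB


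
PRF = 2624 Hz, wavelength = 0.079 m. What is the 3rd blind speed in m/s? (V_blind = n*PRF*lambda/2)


V_blind = 3 * 2624 * 0.079 / 2 = 310.9 m/s

310.9 m/s


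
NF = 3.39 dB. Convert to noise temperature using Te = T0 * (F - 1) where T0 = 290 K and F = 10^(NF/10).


NF_lin = 10^(3.39/10) = 2.18273
Te = 290 * (2.18273 - 1) = 343.0 K

343.0 K


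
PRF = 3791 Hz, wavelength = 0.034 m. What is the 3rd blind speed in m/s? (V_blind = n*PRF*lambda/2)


V_blind = 3 * 3791 * 0.034 / 2 = 193.3 m/s

193.3 m/s


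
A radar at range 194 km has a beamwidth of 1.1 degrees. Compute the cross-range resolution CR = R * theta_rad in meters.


BW_rad = 0.019198622
CR = 194000 * 0.019198622 = 3724.5 m

3724.5 m


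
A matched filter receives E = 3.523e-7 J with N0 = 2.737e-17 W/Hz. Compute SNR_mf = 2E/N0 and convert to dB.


SNR_lin = 2 * 3.523e-7 / 2.737e-17 = 2.574e10
SNR_dB = 10*log10(2.574e10) = 104.1 dB

104.1 dB


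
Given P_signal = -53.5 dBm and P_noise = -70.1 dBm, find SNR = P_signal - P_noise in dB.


SNR = -53.5 - (-70.1) = 16.6 dB

16.6 dB


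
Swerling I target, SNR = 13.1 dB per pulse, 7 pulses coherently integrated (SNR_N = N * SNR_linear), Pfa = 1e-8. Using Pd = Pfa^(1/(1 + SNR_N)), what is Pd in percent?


SNR_lin = 10^(13.1/10) = 20.41738
SNR_N = 7 * 20.41738 = 142.92166
1/(1 + SNR_N) = 1/143.92166 = 0.0069482
Pd = (1e-8)^0.0069482 = 0.87986
Pd = 88.0%

88.0%


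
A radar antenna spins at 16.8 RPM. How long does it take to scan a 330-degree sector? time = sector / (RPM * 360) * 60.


t = 330 / (16.8 * 360) * 60 = 3.27 s

3.27 s


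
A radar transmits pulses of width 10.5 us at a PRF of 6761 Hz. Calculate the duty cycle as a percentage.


DC = 10.5e-6 * 6761 * 100 = 7.1%

7.1%


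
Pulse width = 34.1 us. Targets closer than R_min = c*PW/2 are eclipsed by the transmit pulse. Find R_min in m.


R_min = 3e8 * 34.1e-6 / 2 = 5115.0 m

5115.0 m


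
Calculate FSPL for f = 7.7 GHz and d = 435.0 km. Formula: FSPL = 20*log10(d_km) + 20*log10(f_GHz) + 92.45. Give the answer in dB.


20*log10(435.0) = 52.77
20*log10(7.7) = 17.73
FSPL = 162.9 dB

162.9 dB


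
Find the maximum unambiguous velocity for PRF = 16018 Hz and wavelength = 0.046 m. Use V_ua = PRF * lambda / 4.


V_ua = 16018 * 0.046 / 4 = 184.2 m/s

184.2 m/s


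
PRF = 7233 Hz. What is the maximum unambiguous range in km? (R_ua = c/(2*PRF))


R_ua = 3e8 / (2 * 7233) = 20738.3 m = 20.7 km

20.7 km


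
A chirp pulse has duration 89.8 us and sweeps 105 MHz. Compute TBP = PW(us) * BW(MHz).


TBP = 89.8 * 105 = 9429.0

9429.0


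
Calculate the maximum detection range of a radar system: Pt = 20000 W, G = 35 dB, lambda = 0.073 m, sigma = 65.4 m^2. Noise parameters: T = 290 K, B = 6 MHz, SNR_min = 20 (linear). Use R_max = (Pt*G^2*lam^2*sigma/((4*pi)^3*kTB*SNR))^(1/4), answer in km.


G_lin = 10^(35/10) = 3162.27766
R^4 = 20000 * 3162.27766^2 * 0.073^2 * 65.4 / ((4*pi)^3 * 1.38e-23 * 290 * 6000000.0 * 20)
R^4 = 7.31418e19 m^4
R_max = (7.31418e19)^(1/4) = 92478.6 m = 92.5 km

92.5 km


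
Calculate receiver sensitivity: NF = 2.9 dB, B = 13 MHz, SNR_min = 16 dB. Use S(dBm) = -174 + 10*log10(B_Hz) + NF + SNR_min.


10*log10(13000000.0) = 71.14
S = -174 + 71.14 + 2.9 + 16 = -84.0 dBm

-84.0 dBm


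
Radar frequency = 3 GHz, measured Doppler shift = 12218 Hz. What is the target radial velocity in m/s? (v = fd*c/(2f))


v = 12218 * 3e8 / (2 * 3000000000.0) = 610.9 m/s

610.9 m/s


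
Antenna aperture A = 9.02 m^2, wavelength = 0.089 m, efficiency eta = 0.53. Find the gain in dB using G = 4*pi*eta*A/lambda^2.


G_linear = 4*pi*0.53*9.02/0.089^2 = 7584.24
G_dB = 10*log10(7584.24) = 38.8 dB

38.8 dB


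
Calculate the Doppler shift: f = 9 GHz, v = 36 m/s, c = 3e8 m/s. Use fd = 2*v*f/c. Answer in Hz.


fd = 2 * 36 * 9000000000.0 / 3e8 = 2160.0 Hz

2160.0 Hz


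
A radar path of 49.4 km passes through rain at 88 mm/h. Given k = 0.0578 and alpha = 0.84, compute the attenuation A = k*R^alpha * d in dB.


gamma = 0.0578 * 88^0.84 = 2.484811 dB/km
A = 2.484811 * 49.4 = 122.75 dB

122.75 dB


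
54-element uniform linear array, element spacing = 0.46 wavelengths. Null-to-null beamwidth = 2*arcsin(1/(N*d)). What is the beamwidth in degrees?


1/(N*d) = 1/(54*0.46) = 0.040258
BW = 2*arcsin(0.040258) = 4.6 degrees

4.6 degrees


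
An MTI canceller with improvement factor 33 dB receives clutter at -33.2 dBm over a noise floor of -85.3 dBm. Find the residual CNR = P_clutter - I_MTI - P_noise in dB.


CNR = -33.2 - 33 - (-85.3) = 19.1 dB

19.1 dB


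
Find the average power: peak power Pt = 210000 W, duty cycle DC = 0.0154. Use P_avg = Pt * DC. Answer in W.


P_avg = 210000 * 0.0154 = 3234.0 W

3234.0 W


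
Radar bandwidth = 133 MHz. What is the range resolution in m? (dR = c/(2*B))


dR = 3e8 / (2 * 133000000.0) = 1.13 m

1.13 m


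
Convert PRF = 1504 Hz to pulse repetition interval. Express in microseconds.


PRI = 1/1504 = 0.0006648936 s = 664.9 us

664.9 us


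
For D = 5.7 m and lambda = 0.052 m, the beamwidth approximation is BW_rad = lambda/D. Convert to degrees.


BW_rad = 0.052 / 5.7 = 0.009123
BW_deg = 0.52 degrees

0.52 degrees


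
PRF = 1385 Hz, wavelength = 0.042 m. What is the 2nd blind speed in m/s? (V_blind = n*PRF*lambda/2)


V_blind = 2 * 1385 * 0.042 / 2 = 58.2 m/s

58.2 m/s


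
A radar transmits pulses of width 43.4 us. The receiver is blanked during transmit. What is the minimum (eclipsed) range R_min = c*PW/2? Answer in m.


R_min = 3e8 * 43.4e-6 / 2 = 6510.0 m

6510.0 m


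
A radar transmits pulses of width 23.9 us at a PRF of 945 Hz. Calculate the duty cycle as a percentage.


DC = 23.9e-6 * 945 * 100 = 2.26%

2.26%


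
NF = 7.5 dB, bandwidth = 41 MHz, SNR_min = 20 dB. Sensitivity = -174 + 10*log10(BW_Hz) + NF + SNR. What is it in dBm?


10*log10(41000000.0) = 76.13
S = -174 + 76.13 + 7.5 + 20 = -70.4 dBm

-70.4 dBm


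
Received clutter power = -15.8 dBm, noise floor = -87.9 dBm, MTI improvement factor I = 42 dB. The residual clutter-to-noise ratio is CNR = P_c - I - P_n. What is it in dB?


CNR = -15.8 - 42 - (-87.9) = 30.1 dB

30.1 dB


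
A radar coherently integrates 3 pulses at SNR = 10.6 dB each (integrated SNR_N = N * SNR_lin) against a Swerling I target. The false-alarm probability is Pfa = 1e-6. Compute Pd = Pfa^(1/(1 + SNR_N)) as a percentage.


SNR_lin = 10^(10.6/10) = 11.48154
SNR_N = 3 * 11.48154 = 34.44462
1/(1 + SNR_N) = 1/35.44462 = 0.028213
Pd = (1e-6)^0.028213 = 0.67721
Pd = 67.7%

67.7%


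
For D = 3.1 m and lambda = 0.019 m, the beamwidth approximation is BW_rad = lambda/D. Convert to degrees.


BW_rad = 0.019 / 3.1 = 0.006129
BW_deg = 0.35 degrees

0.35 degrees


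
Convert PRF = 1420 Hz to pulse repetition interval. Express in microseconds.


PRI = 1/1420 = 0.0007042254 s = 704.2 us

704.2 us


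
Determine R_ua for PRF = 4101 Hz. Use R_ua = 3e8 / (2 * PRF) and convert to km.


R_ua = 3e8 / (2 * 4101) = 36576.4 m = 36.6 km

36.6 km


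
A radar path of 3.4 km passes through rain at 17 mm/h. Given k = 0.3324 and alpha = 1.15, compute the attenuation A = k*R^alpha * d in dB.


gamma = 0.3324 * 17^1.15 = 8.643254 dB/km
A = 8.643254 * 3.4 = 29.39 dB

29.39 dB


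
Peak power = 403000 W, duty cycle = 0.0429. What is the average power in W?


P_avg = 403000 * 0.0429 = 17288.7 W

17288.7 W


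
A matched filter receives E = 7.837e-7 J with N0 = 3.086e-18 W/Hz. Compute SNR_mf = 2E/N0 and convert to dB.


SNR_lin = 2 * 7.837e-7 / 3.086e-18 = 5.079e11
SNR_dB = 10*log10(5.079e11) = 117.1 dB

117.1 dB


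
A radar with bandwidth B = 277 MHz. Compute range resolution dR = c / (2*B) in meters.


dR = 3e8 / (2 * 277000000.0) = 0.54 m

0.54 m


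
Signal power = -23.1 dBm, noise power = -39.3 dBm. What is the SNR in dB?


SNR = -23.1 - (-39.3) = 16.2 dB

16.2 dB


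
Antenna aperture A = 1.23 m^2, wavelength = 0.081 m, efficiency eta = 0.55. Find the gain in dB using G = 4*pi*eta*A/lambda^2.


G_linear = 4*pi*0.55*1.23/0.081^2 = 1295.71
G_dB = 10*log10(1295.71) = 31.1 dB

31.1 dB


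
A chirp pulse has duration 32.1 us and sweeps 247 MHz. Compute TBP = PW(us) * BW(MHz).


TBP = 32.1 * 247 = 7928.7

7928.7


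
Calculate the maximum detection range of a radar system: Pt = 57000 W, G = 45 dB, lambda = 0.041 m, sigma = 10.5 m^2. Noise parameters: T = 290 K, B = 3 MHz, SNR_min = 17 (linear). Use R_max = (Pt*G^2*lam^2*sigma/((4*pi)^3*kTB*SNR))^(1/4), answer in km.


G_lin = 10^(45/10) = 31622.776602
R^4 = 57000 * 31622.776602^2 * 0.041^2 * 10.5 / ((4*pi)^3 * 1.38e-23 * 290 * 3000000.0 * 17)
R^4 = 2.48402e21 m^4
R_max = (2.48402e21)^(1/4) = 223248.6 m = 223.2 km

223.2 km


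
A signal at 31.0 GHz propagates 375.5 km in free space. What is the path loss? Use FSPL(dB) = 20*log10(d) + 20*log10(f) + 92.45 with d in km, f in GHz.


20*log10(375.5) = 51.49
20*log10(31.0) = 29.83
FSPL = 173.8 dB

173.8 dB


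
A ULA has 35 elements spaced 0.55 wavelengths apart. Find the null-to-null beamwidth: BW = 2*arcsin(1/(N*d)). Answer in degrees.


1/(N*d) = 1/(35*0.55) = 0.051948
BW = 2*arcsin(0.051948) = 6.0 degrees

6.0 degrees


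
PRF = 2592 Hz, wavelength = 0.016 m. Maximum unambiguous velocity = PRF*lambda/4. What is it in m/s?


V_ua = 2592 * 0.016 / 4 = 10.4 m/s

10.4 m/s


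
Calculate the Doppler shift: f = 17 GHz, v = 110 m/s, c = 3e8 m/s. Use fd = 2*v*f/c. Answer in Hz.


fd = 2 * 110 * 17000000000.0 / 3e8 = 12466.7 Hz

12466.7 Hz


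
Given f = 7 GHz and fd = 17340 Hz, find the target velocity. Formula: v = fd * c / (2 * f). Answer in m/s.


v = 17340 * 3e8 / (2 * 7000000000.0) = 371.6 m/s

371.6 m/s


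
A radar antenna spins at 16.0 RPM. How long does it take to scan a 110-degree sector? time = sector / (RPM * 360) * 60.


t = 110 / (16.0 * 360) * 60 = 1.15 s

1.15 s


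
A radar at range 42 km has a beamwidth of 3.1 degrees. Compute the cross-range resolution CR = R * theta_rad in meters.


BW_rad = 0.054105207
CR = 42000 * 0.054105207 = 2272.4 m

2272.4 m


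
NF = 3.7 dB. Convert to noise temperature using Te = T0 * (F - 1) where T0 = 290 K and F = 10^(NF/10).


NF_lin = 10^(3.7/10) = 2.344229
Te = 290 * (2.344229 - 1) = 389.8 K

389.8 K


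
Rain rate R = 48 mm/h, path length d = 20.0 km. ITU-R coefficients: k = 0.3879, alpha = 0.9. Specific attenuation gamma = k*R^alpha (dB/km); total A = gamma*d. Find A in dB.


gamma = 0.3879 * 48^0.9 = 12.642614 dB/km
A = 12.642614 * 20.0 = 252.85 dB

252.85 dB


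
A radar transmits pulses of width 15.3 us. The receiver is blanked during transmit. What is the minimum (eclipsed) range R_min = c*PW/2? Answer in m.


R_min = 3e8 * 15.3e-6 / 2 = 2295.0 m

2295.0 m


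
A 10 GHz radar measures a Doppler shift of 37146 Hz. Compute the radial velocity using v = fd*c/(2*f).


v = 37146 * 3e8 / (2 * 10000000000.0) = 557.2 m/s

557.2 m/s


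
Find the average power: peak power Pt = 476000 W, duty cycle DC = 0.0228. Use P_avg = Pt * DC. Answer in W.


P_avg = 476000 * 0.0228 = 10852.8 W

10852.8 W


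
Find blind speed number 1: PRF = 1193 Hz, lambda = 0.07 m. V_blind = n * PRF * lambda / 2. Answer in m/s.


V_blind = 1 * 1193 * 0.07 / 2 = 41.8 m/s

41.8 m/s


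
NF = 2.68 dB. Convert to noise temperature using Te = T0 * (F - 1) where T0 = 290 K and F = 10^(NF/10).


NF_lin = 10^(2.68/10) = 1.853532
Te = 290 * (1.853532 - 1) = 247.5 K

247.5 K


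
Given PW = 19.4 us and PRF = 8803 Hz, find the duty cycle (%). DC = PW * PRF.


DC = 19.4e-6 * 8803 * 100 = 17.08%

17.08%


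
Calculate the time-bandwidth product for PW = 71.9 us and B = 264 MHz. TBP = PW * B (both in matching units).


TBP = 71.9 * 264 = 18981.6

18981.6


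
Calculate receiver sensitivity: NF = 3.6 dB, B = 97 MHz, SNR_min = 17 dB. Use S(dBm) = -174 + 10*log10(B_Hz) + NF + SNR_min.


10*log10(97000000.0) = 79.87
S = -174 + 79.87 + 3.6 + 17 = -73.5 dBm

-73.5 dBm


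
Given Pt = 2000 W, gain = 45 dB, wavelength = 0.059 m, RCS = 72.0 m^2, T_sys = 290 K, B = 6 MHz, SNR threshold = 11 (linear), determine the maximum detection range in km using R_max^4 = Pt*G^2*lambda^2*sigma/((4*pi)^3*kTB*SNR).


G_lin = 10^(45/10) = 31622.776602
R^4 = 2000 * 31622.776602^2 * 0.059^2 * 72.0 / ((4*pi)^3 * 1.38e-23 * 290 * 6000000.0 * 11)
R^4 = 9.56348e20 m^4
R_max = (9.56348e20)^(1/4) = 175854.7 m = 175.9 km

175.9 km


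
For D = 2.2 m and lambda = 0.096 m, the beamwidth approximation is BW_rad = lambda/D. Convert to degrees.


BW_rad = 0.096 / 2.2 = 0.043636
BW_deg = 2.5 degrees

2.5 degrees


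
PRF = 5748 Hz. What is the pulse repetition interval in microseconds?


PRI = 1/5748 = 0.0001739736 s = 174.0 us

174.0 us


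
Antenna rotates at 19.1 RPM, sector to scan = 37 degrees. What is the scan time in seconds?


t = 37 / (19.1 * 360) * 60 = 0.32 s

0.32 s


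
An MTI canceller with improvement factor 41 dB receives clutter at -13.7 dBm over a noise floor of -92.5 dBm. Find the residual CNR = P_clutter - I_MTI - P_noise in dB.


CNR = -13.7 - 41 - (-92.5) = 37.8 dB

37.8 dB


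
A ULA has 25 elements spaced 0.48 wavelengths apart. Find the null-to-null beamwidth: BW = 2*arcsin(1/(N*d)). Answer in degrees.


1/(N*d) = 1/(25*0.48) = 0.083333
BW = 2*arcsin(0.083333) = 9.6 degrees

9.6 degrees


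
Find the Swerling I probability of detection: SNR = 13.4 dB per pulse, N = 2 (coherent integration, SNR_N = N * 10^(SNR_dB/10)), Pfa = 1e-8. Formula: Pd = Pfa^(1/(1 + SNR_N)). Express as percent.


SNR_lin = 10^(13.4/10) = 21.87762
SNR_N = 2 * 21.87762 = 43.75524
1/(1 + SNR_N) = 1/44.75524 = 0.0223438
Pd = (1e-8)^0.0223438 = 0.6626
Pd = 66.3%

66.3%


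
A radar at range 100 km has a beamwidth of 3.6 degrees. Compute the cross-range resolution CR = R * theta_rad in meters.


BW_rad = 0.062831853
CR = 100000 * 0.062831853 = 6283.2 m

6283.2 m


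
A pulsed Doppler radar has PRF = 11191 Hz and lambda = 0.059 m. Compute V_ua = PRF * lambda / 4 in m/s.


V_ua = 11191 * 0.059 / 4 = 165.1 m/s

165.1 m/s


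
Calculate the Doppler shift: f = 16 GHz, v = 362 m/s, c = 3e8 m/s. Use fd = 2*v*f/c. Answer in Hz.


fd = 2 * 362 * 16000000000.0 / 3e8 = 38613.3 Hz

38613.3 Hz


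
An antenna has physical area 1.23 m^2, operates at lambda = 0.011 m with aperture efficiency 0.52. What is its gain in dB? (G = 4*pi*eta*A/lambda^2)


G_linear = 4*pi*0.52*1.23/0.011^2 = 66425.21
G_dB = 10*log10(66425.21) = 48.2 dB

48.2 dB


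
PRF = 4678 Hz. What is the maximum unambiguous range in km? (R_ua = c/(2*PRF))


R_ua = 3e8 / (2 * 4678) = 32065.0 m = 32.1 km

32.1 km


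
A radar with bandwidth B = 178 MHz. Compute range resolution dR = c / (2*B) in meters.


dR = 3e8 / (2 * 178000000.0) = 0.84 m

0.84 m


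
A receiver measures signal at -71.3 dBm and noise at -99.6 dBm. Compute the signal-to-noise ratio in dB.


SNR = -71.3 - (-99.6) = 28.3 dB

28.3 dB


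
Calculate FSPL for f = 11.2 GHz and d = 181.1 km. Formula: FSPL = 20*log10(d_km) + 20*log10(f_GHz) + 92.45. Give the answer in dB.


20*log10(181.1) = 45.16
20*log10(11.2) = 20.98
FSPL = 158.6 dB

158.6 dB


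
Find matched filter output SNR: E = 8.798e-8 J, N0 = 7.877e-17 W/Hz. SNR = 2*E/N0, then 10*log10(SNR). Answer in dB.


SNR_lin = 2 * 8.798e-8 / 7.877e-17 = 2.234e9
SNR_dB = 10*log10(2.234e9) = 93.5 dB

93.5 dB


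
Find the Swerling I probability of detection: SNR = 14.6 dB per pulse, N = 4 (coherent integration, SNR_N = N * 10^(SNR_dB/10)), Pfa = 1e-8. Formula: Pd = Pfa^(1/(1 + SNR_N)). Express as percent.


SNR_lin = 10^(14.6/10) = 28.84032
SNR_N = 4 * 28.84032 = 115.36128
1/(1 + SNR_N) = 1/116.36128 = 0.0085939
Pd = (1e-8)^0.0085939 = 0.85359
Pd = 85.4%

85.4%


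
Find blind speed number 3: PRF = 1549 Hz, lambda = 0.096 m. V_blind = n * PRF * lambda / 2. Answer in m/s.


V_blind = 3 * 1549 * 0.096 / 2 = 223.1 m/s

223.1 m/s


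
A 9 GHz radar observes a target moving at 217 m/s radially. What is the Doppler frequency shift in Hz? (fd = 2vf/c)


fd = 2 * 217 * 9000000000.0 / 3e8 = 13020.0 Hz

13020.0 Hz


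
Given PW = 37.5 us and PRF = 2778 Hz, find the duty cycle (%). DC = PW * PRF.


DC = 37.5e-6 * 2778 * 100 = 10.42%

10.42%


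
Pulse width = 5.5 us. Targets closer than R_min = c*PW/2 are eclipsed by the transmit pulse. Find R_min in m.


R_min = 3e8 * 5.5e-6 / 2 = 825.0 m

825.0 m


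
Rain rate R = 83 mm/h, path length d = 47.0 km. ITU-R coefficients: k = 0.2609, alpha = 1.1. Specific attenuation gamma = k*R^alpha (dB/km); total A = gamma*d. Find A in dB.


gamma = 0.2609 * 83^1.1 = 33.686817 dB/km
A = 33.686817 * 47.0 = 1583.28 dB

1583.28 dB


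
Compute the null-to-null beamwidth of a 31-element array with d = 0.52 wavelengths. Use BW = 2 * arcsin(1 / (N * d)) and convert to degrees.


1/(N*d) = 1/(31*0.52) = 0.062035
BW = 2*arcsin(0.062035) = 7.1 degrees

7.1 degrees


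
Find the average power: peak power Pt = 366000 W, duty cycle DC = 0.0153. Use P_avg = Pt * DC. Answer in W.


P_avg = 366000 * 0.0153 = 5599.8 W

5599.8 W


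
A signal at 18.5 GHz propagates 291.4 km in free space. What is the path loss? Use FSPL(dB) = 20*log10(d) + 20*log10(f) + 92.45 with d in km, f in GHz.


20*log10(291.4) = 49.29
20*log10(18.5) = 25.34
FSPL = 167.1 dB

167.1 dB


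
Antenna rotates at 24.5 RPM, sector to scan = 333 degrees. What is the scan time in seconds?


t = 333 / (24.5 * 360) * 60 = 2.27 s

2.27 s


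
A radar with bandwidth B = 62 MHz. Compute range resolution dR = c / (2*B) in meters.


dR = 3e8 / (2 * 62000000.0) = 2.42 m

2.42 m


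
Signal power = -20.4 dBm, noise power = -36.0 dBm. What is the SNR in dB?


SNR = -20.4 - (-36.0) = 15.6 dB

15.6 dB


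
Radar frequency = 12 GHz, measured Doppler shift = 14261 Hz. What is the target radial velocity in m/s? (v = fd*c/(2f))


v = 14261 * 3e8 / (2 * 12000000000.0) = 178.3 m/s

178.3 m/s


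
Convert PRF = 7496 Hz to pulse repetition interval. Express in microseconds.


PRI = 1/7496 = 0.0001334045 s = 133.4 us

133.4 us


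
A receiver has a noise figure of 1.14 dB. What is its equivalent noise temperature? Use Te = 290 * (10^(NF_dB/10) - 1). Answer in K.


NF_lin = 10^(1.14/10) = 1.30017
Te = 290 * (1.30017 - 1) = 87.0 K

87.0 K


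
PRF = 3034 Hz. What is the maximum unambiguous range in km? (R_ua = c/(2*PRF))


R_ua = 3e8 / (2 * 3034) = 49439.7 m = 49.4 km

49.4 km


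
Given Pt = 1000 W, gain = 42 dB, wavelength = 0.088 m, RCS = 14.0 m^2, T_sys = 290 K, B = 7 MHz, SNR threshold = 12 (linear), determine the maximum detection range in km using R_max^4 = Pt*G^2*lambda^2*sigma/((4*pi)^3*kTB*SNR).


G_lin = 10^(42/10) = 15848.931925
R^4 = 1000 * 15848.931925^2 * 0.088^2 * 14.0 / ((4*pi)^3 * 1.38e-23 * 290 * 7000000.0 * 12)
R^4 = 4.08232e19 m^4
R_max = (4.08232e19)^(1/4) = 79933.1 m = 79.9 km

79.9 km


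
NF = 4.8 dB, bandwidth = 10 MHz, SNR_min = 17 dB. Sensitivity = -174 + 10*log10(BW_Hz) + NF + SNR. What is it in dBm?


10*log10(10000000.0) = 70.0
S = -174 + 70.0 + 4.8 + 17 = -82.2 dBm

-82.2 dBm


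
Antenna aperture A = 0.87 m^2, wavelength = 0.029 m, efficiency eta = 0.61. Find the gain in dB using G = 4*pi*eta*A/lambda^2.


G_linear = 4*pi*0.61*0.87/0.029^2 = 7929.81
G_dB = 10*log10(7929.81) = 39.0 dB

39.0 dB


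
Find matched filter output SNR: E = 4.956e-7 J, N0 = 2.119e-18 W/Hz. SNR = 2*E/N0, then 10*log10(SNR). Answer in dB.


SNR_lin = 2 * 4.956e-7 / 2.119e-18 = 4.678e11
SNR_dB = 10*log10(4.678e11) = 116.7 dB

116.7 dB


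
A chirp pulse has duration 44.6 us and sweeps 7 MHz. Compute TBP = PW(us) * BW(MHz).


TBP = 44.6 * 7 = 312.2

312.2


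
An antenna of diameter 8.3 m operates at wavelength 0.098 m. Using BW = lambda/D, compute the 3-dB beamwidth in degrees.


BW_rad = 0.098 / 8.3 = 0.011807
BW_deg = 0.68 degrees

0.68 degrees


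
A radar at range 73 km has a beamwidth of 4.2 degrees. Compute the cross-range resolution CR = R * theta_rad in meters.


BW_rad = 0.073303829
CR = 73000 * 0.073303829 = 5351.2 m

5351.2 m


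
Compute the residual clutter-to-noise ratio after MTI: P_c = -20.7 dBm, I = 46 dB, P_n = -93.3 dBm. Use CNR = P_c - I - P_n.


CNR = -20.7 - 46 - (-93.3) = 26.6 dB

26.6 dB


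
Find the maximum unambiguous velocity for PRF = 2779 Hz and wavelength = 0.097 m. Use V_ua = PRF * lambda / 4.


V_ua = 2779 * 0.097 / 4 = 67.4 m/s

67.4 m/s


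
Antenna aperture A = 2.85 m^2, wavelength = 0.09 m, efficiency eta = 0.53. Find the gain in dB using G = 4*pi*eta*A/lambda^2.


G_linear = 4*pi*0.53*2.85/0.09^2 = 2343.4
G_dB = 10*log10(2343.4) = 33.7 dB

33.7 dB


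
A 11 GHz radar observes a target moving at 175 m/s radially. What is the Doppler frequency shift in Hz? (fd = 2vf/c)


fd = 2 * 175 * 11000000000.0 / 3e8 = 12833.3 Hz

12833.3 Hz


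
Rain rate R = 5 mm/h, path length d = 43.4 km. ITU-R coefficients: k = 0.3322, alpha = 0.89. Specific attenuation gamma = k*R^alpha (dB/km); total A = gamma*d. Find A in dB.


gamma = 0.3322 * 5^0.89 = 1.391499 dB/km
A = 1.391499 * 43.4 = 60.39 dB

60.39 dB


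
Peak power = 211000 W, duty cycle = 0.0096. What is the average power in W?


P_avg = 211000 * 0.0096 = 2025.6 W

2025.6 W


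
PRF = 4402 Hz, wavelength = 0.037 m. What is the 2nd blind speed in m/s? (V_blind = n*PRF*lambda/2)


V_blind = 2 * 4402 * 0.037 / 2 = 162.9 m/s

162.9 m/s


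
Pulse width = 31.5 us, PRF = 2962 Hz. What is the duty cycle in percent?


DC = 31.5e-6 * 2962 * 100 = 9.33%

9.33%


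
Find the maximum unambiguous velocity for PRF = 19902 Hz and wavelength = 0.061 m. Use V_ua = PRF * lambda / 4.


V_ua = 19902 * 0.061 / 4 = 303.5 m/s

303.5 m/s


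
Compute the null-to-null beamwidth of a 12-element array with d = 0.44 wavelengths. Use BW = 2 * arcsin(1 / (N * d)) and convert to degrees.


1/(N*d) = 1/(12*0.44) = 0.189394
BW = 2*arcsin(0.189394) = 21.8 degrees

21.8 degrees


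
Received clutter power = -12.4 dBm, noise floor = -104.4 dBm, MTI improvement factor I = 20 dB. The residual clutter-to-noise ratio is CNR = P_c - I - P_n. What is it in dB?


CNR = -12.4 - 20 - (-104.4) = 72.0 dB

72.0 dB


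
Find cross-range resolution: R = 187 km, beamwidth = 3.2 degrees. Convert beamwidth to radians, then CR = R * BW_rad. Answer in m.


BW_rad = 0.055850536
CR = 187000 * 0.055850536 = 10444.1 m

10444.1 m


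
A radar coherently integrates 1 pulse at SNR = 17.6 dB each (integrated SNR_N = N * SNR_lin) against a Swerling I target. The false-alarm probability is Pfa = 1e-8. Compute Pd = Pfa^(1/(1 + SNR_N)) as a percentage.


SNR_lin = 10^(17.6/10) = 57.54399
SNR_N = 1 * 57.54399 = 57.54399
1/(1 + SNR_N) = 1/58.54399 = 0.0170812
Pd = (1e-8)^0.0170812 = 0.73005
Pd = 73.0%

73.0%


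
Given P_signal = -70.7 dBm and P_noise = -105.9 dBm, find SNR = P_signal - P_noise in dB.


SNR = -70.7 - (-105.9) = 35.2 dB

35.2 dB


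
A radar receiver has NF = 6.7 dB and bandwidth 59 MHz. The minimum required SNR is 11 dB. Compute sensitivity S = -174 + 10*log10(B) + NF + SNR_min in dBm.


10*log10(59000000.0) = 77.71
S = -174 + 77.71 + 6.7 + 11 = -78.6 dBm

-78.6 dBm


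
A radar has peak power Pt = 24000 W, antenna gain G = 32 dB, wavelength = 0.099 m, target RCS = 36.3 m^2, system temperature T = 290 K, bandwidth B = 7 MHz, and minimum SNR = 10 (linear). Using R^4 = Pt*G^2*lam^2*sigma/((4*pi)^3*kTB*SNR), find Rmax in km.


G_lin = 10^(32/10) = 1584.893192
R^4 = 24000 * 1584.893192^2 * 0.099^2 * 36.3 / ((4*pi)^3 * 1.38e-23 * 290 * 7000000.0 * 10)
R^4 = 3.85819e19 m^4
R_max = (3.85819e19)^(1/4) = 78812.6 m = 78.8 km

78.8 km


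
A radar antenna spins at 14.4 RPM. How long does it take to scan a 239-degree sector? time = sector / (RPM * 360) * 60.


t = 239 / (14.4 * 360) * 60 = 2.77 s

2.77 s


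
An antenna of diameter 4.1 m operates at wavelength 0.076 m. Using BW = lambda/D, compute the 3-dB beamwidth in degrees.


BW_rad = 0.076 / 4.1 = 0.018537
BW_deg = 1.06 degrees

1.06 degrees


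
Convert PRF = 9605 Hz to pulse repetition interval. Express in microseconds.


PRI = 1/9605 = 0.0001041124 s = 104.1 us

104.1 us


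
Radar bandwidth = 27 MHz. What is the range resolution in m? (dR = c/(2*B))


dR = 3e8 / (2 * 27000000.0) = 5.56 m

5.56 m


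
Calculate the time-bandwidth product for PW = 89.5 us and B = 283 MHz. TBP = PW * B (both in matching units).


TBP = 89.5 * 283 = 25328.5

25328.5


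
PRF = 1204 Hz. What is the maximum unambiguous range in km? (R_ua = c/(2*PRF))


R_ua = 3e8 / (2 * 1204) = 124584.7 m = 124.6 km

124.6 km


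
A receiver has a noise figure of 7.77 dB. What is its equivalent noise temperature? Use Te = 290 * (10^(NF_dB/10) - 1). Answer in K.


NF_lin = 10^(7.77/10) = 5.984116
Te = 290 * (5.984116 - 1) = 1445.4 K

1445.4 K


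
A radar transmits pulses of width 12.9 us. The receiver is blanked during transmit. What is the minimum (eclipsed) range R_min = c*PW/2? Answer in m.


R_min = 3e8 * 12.9e-6 / 2 = 1935.0 m

1935.0 m


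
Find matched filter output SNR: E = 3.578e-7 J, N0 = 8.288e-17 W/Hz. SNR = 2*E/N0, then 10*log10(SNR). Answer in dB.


SNR_lin = 2 * 3.578e-7 / 8.288e-17 = 8.634e9
SNR_dB = 10*log10(8.634e9) = 99.4 dB

99.4 dB


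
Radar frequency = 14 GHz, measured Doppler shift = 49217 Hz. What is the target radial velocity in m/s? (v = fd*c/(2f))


v = 49217 * 3e8 / (2 * 14000000000.0) = 527.3 m/s

527.3 m/s


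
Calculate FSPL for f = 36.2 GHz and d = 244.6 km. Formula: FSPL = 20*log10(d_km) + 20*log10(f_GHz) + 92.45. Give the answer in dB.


20*log10(244.6) = 47.77
20*log10(36.2) = 31.17
FSPL = 171.4 dB

171.4 dB


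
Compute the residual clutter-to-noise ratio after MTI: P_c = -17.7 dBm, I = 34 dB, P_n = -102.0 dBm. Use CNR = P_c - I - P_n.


CNR = -17.7 - 34 - (-102.0) = 50.3 dB

50.3 dB


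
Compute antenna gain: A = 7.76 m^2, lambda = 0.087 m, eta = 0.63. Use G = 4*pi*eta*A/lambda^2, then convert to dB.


G_linear = 4*pi*0.63*7.76/0.087^2 = 8116.59
G_dB = 10*log10(8116.59) = 39.1 dB

39.1 dB


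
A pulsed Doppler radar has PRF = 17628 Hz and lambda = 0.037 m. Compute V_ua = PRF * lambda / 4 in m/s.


V_ua = 17628 * 0.037 / 4 = 163.1 m/s

163.1 m/s


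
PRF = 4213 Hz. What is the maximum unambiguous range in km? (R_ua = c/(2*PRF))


R_ua = 3e8 / (2 * 4213) = 35604.1 m = 35.6 km

35.6 km


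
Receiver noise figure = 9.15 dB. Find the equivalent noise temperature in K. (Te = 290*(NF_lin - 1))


NF_lin = 10^(9.15/10) = 8.222426
Te = 290 * (8.222426 - 1) = 2094.5 K

2094.5 K


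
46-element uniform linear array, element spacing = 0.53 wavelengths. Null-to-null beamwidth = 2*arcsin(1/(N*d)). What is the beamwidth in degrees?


1/(N*d) = 1/(46*0.53) = 0.041017
BW = 2*arcsin(0.041017) = 4.7 degrees

4.7 degrees


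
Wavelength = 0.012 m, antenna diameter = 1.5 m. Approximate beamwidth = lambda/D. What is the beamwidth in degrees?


BW_rad = 0.012 / 1.5 = 0.008
BW_deg = 0.46 degrees

0.46 degrees


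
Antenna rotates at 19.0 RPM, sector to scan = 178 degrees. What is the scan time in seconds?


t = 178 / (19.0 * 360) * 60 = 1.56 s

1.56 s


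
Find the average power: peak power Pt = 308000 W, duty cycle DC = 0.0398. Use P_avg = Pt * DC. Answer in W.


P_avg = 308000 * 0.0398 = 12258.4 W

12258.4 W


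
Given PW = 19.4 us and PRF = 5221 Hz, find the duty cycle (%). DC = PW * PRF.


DC = 19.4e-6 * 5221 * 100 = 10.13%

10.13%


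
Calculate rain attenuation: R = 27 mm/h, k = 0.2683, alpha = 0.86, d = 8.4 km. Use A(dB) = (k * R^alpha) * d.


gamma = 0.2683 * 27^0.86 = 4.566606 dB/km
A = 4.566606 * 8.4 = 38.36 dB

38.36 dB


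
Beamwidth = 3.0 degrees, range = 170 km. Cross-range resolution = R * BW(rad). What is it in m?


BW_rad = 0.052359878
CR = 170000 * 0.052359878 = 8901.2 m

8901.2 m


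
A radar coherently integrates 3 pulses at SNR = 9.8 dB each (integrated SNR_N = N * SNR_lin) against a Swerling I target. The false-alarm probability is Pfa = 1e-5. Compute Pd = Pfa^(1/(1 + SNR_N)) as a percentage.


SNR_lin = 10^(9.8/10) = 9.54993
SNR_N = 3 * 9.54993 = 28.64979
1/(1 + SNR_N) = 1/29.64979 = 0.0337271
Pd = (1e-5)^0.0337271 = 0.67821
Pd = 67.8%

67.8%
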